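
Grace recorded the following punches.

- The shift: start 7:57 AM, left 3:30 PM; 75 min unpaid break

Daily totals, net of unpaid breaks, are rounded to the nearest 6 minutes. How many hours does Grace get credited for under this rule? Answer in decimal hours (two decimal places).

The shift: 7:57 AM–3:30 PM = 7 h 33 min − 75 min = 6 h 18 min → rounds to 6 h 18 min

6.30 hours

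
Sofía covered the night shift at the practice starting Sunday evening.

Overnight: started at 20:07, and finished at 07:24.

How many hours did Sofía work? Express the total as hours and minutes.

Overnight: 20:07 → midnight = 3 h 53 min; midnight → 07:24 = 7 h 24 min; span 11 h 17 min

11 h 17 min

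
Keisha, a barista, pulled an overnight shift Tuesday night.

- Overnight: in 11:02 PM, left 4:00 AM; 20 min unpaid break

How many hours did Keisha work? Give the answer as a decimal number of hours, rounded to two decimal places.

4.63 hours

Overnight: 11:02 PM → midnight = 0 h 58 min; midnight → 4:00 AM = 4 h 0 min; span 4 h 58 min; less 20 min break → 4 h 38 min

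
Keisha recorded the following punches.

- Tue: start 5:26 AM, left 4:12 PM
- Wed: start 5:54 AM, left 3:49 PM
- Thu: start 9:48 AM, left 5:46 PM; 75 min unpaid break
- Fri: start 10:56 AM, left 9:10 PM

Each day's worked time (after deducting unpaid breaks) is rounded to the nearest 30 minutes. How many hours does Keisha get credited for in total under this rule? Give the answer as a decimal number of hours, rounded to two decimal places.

37.50 hours

Tue: 5:26 AM–4:12 PM = 10 h 46 min → rounds to 11 h 0 min
Wed: 5:54 AM–3:49 PM = 9 h 55 min → rounds to 10 h 0 min
Thu: 9:48 AM–5:46 PM = 7 h 58 min − 75 min = 6 h 43 min → rounds to 6 h 30 min
Fri: 10:56 AM–9:10 PM = 10 h 14 min → rounds to 10 h 0 min
Total credited: 37 h 30 min.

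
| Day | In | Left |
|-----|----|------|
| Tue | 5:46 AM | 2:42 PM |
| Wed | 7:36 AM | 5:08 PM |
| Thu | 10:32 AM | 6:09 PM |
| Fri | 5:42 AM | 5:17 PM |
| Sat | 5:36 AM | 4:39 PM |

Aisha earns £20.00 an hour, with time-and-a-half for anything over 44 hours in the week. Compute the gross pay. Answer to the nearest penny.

£1021.50

Tue: 5:46 AM–2:42 PM = 8 h 56 min
Wed: 7:36 AM–5:08 PM = 9 h 32 min
Thu: 10:32 AM–6:09 PM = 7 h 37 min
Fri: 5:42 AM–5:17 PM = 11 h 35 min
Sat: 5:36 AM–4:39 PM = 11 h 3 min
Total worked: 48 h 43 min = 2923 min.
Regular 44 h 0 min = 2640 min at £20.00/h; overtime 4 h 43 min = 283 min at £30.00/h.
Pay = (2640 × £20.00 + 283 × £30.00) ÷ 60 = £1021.50.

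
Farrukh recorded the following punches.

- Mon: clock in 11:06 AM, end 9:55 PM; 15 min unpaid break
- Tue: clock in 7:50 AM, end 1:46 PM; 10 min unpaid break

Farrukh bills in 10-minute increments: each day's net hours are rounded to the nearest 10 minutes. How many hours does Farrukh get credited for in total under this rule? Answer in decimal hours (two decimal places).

Mon: 11:06 AM–9:55 PM = 10 h 49 min − 15 min = 10 h 34 min → rounds to 10 h 30 min
Tue: 7:50 AM–1:46 PM = 5 h 56 min − 10 min = 5 h 46 min → rounds to 5 h 50 min
Total credited: 16 h 20 min.

16.33 hours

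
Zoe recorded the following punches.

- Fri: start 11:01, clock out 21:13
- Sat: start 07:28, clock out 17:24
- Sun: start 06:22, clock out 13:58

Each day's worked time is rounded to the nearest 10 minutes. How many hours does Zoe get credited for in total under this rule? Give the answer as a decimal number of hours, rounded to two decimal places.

27.83 hours

Fri: 11:01–21:13 = 10 h 12 min → rounds to 10 h 10 min
Sat: 07:28–17:24 = 9 h 56 min → rounds to 10 h 0 min
Sun: 06:22–13:58 = 7 h 36 min → rounds to 7 h 40 min
Total credited: 27 h 50 min.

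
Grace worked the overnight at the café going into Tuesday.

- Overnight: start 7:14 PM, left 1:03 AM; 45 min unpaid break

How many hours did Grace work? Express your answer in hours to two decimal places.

Overnight: 7:14 PM → midnight = 4 h 46 min; midnight → 1:03 AM = 1 h 3 min; span 5 h 49 min; less 45 min break → 5 h 4 min

5.07 hours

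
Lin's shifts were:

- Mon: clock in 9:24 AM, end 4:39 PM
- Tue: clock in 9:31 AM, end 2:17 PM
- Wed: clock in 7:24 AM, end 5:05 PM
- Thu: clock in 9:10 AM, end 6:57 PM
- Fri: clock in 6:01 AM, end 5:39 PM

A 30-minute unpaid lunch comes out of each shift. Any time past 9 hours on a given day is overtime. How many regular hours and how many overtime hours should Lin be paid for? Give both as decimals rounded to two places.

Regular 38.02 hours, overtime 2.60 hours

Mon: 9:24 AM–4:39 PM = 7 h 15 min; less 30 min break → 6 h 45 min
Tue: 9:31 AM–2:17 PM = 4 h 46 min; less 30 min break → 4 h 16 min
Wed: 7:24 AM–5:05 PM = 9 h 41 min; less 30 min break → 9 h 11 min
Thu: 9:10 AM–6:57 PM = 9 h 47 min; less 30 min break → 9 h 17 min
Fri: 6:01 AM–5:39 PM = 11 h 38 min; less 30 min break → 11 h 8 min
Mon reg 6 h 45 min / OT 0 h 0 min; Tue reg 4 h 16 min / OT 0 h 0 min; Wed reg 9 h 0 min / OT 0 h 11 min; Thu reg 9 h 0 min / OT 0 h 17 min; Fri reg 9 h 0 min / OT 2 h 8 min.
Totals: regular 38 h 1 min, overtime 2 h 36 min.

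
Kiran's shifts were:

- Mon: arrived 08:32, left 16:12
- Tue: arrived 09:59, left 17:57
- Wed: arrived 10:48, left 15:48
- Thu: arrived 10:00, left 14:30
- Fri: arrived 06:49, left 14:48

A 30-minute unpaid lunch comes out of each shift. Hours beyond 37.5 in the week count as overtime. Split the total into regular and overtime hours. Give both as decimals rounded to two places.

Mon: 08:32–16:12 = 7 h 40 min; less 30 min break → 7 h 10 min
Tue: 09:59–17:57 = 7 h 58 min; less 30 min break → 7 h 28 min
Wed: 10:48–15:48 = 5 h 0 min; less 30 min break → 4 h 30 min
Thu: 10:00–14:30 = 4 h 30 min; less 30 min break → 4 h 0 min
Fri: 06:49–14:48 = 7 h 59 min; less 30 min break → 7 h 29 min
Total worked: 30 h 37 min = 30.62 h.
Threshold 37.5 h → overtime 0 h 0 min, regular 30 h 37 min.

Regular 30.62 hours, overtime 0.00 hours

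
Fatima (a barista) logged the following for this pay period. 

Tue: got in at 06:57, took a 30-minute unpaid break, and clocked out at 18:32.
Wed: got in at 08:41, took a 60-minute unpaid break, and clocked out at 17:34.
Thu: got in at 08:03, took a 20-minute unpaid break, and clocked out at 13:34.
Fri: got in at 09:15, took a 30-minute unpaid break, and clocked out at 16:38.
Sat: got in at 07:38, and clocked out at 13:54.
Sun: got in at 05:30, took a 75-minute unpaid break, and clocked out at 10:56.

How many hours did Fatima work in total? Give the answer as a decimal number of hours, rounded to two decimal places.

41.48 hours

Tue: 06:57–18:32 = 11 h 35 min; less 30 min break → 11 h 5 min
Wed: 08:41–17:34 = 8 h 53 min; less 60 min break → 7 h 53 min
Thu: 08:03–13:34 = 5 h 31 min; less 20 min break → 5 h 11 min
Fri: 09:15–16:38 = 7 h 23 min; less 30 min break → 6 h 53 min
Sat: 07:38–13:54 = 6 h 16 min
Sun: 05:30–10:56 = 5 h 26 min; less 75 min break → 4 h 11 min
Total: 11 h 5 min + 7 h 53 min + 5 h 11 min + 6 h 53 min + 6 h 16 min + 4 h 11 min = 41 h 29 min.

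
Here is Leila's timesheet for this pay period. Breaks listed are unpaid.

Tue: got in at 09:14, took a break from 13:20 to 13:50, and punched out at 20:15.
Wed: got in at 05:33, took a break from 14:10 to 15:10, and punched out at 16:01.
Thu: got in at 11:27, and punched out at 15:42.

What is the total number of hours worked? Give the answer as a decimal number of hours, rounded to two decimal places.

24.23 hours

Tue: 09:14–20:15 = 11 h 1 min; less 30 min break → 10 h 31 min
Wed: 05:33–16:01 = 10 h 28 min; less 60 min break → 9 h 28 min
Thu: 11:27–15:42 = 4 h 15 min
Total: 10 h 31 min + 9 h 28 min + 4 h 15 min = 24 h 14 min.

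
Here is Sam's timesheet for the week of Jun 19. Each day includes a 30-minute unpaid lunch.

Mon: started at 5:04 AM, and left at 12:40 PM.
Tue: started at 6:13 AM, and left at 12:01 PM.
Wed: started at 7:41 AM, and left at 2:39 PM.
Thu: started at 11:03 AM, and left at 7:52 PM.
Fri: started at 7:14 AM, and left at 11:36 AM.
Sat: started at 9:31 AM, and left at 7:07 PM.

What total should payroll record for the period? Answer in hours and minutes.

Mon: 5:04 AM–12:40 PM = 7 h 36 min; less 30 min break → 7 h 6 min
Tue: 6:13 AM–12:01 PM = 5 h 48 min; less 30 min break → 5 h 18 min
Wed: 7:41 AM–2:39 PM = 6 h 58 min; less 30 min break → 6 h 28 min
Thu: 11:03 AM–7:52 PM = 8 h 49 min; less 30 min break → 8 h 19 min
Fri: 7:14 AM–11:36 AM = 4 h 22 min; less 30 min break → 3 h 52 min
Sat: 9:31 AM–7:07 PM = 9 h 36 min; less 30 min break → 9 h 6 min
Total: 7 h 6 min + 5 h 18 min + 6 h 28 min + 8 h 19 min + 3 h 52 min + 9 h 6 min = 40 h 9 min.

40 h 9 min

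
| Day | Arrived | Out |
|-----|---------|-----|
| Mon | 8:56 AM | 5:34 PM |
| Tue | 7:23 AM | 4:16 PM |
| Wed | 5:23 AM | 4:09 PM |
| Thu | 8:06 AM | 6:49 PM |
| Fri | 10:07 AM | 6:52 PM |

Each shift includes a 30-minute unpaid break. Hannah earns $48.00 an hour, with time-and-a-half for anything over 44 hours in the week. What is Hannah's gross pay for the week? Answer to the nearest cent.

$2202.00

Mon: 8:56 AM–5:34 PM = 8 h 38 min; less 30 min break → 8 h 8 min
Tue: 7:23 AM–4:16 PM = 8 h 53 min; less 30 min break → 8 h 23 min
Wed: 5:23 AM–4:09 PM = 10 h 46 min; less 30 min break → 10 h 16 min
Thu: 8:06 AM–6:49 PM = 10 h 43 min; less 30 min break → 10 h 13 min
Fri: 10:07 AM–6:52 PM = 8 h 45 min; less 30 min break → 8 h 15 min
Total worked: 45 h 15 min = 2715 min.
Regular 44 h 0 min = 2640 min at $48.00/h; overtime 1 h 15 min = 75 min at $72.00/h.
Pay = (2640 × $48.00 + 75 × $72.00) ÷ 60 = $2202.00.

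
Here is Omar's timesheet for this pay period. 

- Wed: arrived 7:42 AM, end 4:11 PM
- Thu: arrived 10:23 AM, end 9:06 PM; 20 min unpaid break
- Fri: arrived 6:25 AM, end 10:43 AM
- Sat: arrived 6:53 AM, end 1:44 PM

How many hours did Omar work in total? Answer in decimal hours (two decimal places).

Wed: 7:42 AM–4:11 PM = 8 h 29 min
Thu: 10:23 AM–9:06 PM = 10 h 43 min; less 20 min break → 10 h 23 min
Fri: 6:25 AM–10:43 AM = 4 h 18 min
Sat: 6:53 AM–1:44 PM = 6 h 51 min
Total: 8 h 29 min + 10 h 23 min + 4 h 18 min + 6 h 51 min = 30 h 1 min.

30.02 hours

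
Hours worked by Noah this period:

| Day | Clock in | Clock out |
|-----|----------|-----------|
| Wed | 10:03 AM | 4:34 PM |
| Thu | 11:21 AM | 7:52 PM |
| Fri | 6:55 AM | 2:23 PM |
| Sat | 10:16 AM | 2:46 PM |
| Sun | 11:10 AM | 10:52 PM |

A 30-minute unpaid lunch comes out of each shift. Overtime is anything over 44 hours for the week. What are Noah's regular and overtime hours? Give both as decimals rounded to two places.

Wed: 10:03 AM–4:34 PM = 6 h 31 min; less 30 min break → 6 h 1 min
Thu: 11:21 AM–7:52 PM = 8 h 31 min; less 30 min break → 8 h 1 min
Fri: 6:55 AM–2:23 PM = 7 h 28 min; less 30 min break → 6 h 58 min
Sat: 10:16 AM–2:46 PM = 4 h 30 min; less 30 min break → 4 h 0 min
Sun: 11:10 AM–10:52 PM = 11 h 42 min; less 30 min break → 11 h 12 min
Total worked: 36 h 12 min = 36.20 h.
Threshold 44 h → overtime 0 h 0 min, regular 36 h 12 min.

Regular 36.20 hours, overtime 0.00 hours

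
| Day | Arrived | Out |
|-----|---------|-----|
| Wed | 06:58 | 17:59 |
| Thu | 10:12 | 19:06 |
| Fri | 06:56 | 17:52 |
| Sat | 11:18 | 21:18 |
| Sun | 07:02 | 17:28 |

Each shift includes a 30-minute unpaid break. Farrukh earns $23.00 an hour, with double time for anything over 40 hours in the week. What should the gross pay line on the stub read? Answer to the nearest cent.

Wed: 06:58–17:59 = 11 h 1 min; less 30 min break → 10 h 31 min
Thu: 10:12–19:06 = 8 h 54 min; less 30 min break → 8 h 24 min
Fri: 06:56–17:52 = 10 h 56 min; less 30 min break → 10 h 26 min
Sat: 11:18–21:18 = 10 h 0 min; less 30 min break → 9 h 30 min
Sun: 07:02–17:28 = 10 h 26 min; less 30 min break → 9 h 56 min
Total worked: 48 h 47 min = 2927 min.
Regular 40 h 0 min = 2400 min at $23.00/h; overtime 8 h 47 min = 527 min at $46.00/h.
Pay = (2400 × $23.00 + 527 × $46.00) ÷ 60 = $1324.03.

$1324.03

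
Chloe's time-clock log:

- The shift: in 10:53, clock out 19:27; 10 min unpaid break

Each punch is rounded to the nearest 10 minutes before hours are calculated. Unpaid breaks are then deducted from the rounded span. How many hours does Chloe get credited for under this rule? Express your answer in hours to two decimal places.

8.50 hours

The shift: in 10:53→10:50, out 19:27→19:30; 8 h 40 min − 10 min = 8 h 30 min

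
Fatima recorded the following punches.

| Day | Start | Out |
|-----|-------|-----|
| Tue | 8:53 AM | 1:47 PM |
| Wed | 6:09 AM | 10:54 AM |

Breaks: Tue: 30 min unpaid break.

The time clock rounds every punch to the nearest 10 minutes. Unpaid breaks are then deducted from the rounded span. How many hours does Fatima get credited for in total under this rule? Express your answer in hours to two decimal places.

Tue: in 8:53 AM→8:50 AM, out 1:47 PM→1:50 PM; 5 h 0 min − 30 min = 4 h 30 min
Wed: in 6:09 AM→6:10 AM, out 10:54 AM→10:50 AM; 4 h 40 min
Total credited: 9 h 10 min.

9.17 hours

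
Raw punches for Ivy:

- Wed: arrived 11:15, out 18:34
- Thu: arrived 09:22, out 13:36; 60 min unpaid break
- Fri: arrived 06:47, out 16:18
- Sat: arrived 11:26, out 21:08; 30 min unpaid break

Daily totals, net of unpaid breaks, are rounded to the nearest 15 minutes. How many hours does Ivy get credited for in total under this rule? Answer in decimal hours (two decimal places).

Wed: 11:15–18:34 = 7 h 19 min → rounds to 7 h 15 min
Thu: 09:22–13:36 = 4 h 14 min − 60 min = 3 h 14 min → rounds to 3 h 15 min
Fri: 06:47–16:18 = 9 h 31 min → rounds to 9 h 30 min
Sat: 11:26–21:08 = 9 h 42 min − 30 min = 9 h 12 min → rounds to 9 h 15 min
Total credited: 29 h 15 min.

29.25 hours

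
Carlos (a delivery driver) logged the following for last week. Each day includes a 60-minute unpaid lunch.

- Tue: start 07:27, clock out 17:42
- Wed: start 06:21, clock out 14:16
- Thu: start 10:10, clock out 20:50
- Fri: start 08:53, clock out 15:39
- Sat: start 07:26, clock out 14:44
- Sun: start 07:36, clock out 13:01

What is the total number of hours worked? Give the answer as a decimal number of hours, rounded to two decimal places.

42.32 hours

Tue: 07:27–17:42 = 10 h 15 min; less 60 min break → 9 h 15 min
Wed: 06:21–14:16 = 7 h 55 min; less 60 min break → 6 h 55 min
Thu: 10:10–20:50 = 10 h 40 min; less 60 min break → 9 h 40 min
Fri: 08:53–15:39 = 6 h 46 min; less 60 min break → 5 h 46 min
Sat: 07:26–14:44 = 7 h 18 min; less 60 min break → 6 h 18 min
Sun: 07:36–13:01 = 5 h 25 min; less 60 min break → 4 h 25 min
Total: 9 h 15 min + 6 h 55 min + 9 h 40 min + 5 h 46 min + 6 h 18 min + 4 h 25 min = 42 h 19 min.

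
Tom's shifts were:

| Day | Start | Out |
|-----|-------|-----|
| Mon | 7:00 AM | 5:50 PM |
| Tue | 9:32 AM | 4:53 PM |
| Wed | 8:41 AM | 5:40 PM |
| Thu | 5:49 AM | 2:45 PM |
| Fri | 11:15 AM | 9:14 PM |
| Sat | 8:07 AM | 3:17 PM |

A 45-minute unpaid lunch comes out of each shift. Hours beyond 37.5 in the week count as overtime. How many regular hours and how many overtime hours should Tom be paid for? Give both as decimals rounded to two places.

Mon: 7:00 AM–5:50 PM = 10 h 50 min; less 45 min break → 10 h 5 min
Tue: 9:32 AM–4:53 PM = 7 h 21 min; less 45 min break → 6 h 36 min
Wed: 8:41 AM–5:40 PM = 8 h 59 min; less 45 min break → 8 h 14 min
Thu: 5:49 AM–2:45 PM = 8 h 56 min; less 45 min break → 8 h 11 min
Fri: 11:15 AM–9:14 PM = 9 h 59 min; less 45 min break → 9 h 14 min
Sat: 8:07 AM–3:17 PM = 7 h 10 min; less 45 min break → 6 h 25 min
Total worked: 48 h 45 min = 48.75 h.
Threshold 37.5 h → overtime 11 h 15 min, regular 37 h 30 min.

Regular 37.50 hours, overtime 11.25 hours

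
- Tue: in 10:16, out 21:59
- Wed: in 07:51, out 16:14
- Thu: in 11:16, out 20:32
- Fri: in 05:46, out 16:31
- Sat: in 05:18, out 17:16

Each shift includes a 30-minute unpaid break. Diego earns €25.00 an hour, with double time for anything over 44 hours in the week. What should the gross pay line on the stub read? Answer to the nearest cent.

Tue: 10:16–21:59 = 11 h 43 min; less 30 min break → 11 h 13 min
Wed: 07:51–16:14 = 8 h 23 min; less 30 min break → 7 h 53 min
Thu: 11:16–20:32 = 9 h 16 min; less 30 min break → 8 h 46 min
Fri: 05:46–16:31 = 10 h 45 min; less 30 min break → 10 h 15 min
Sat: 05:18–17:16 = 11 h 58 min; less 30 min break → 11 h 28 min
Total worked: 49 h 35 min = 2975 min.
Regular 44 h 0 min = 2640 min at €25.00/h; overtime 5 h 35 min = 335 min at €50.00/h.
Pay = (2640 × €25.00 + 335 × €50.00) ÷ 60 = €1379.17.

€1379.17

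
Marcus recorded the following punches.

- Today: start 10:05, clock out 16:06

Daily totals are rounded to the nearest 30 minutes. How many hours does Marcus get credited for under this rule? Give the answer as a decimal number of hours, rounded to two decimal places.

Today: 10:05–16:06 = 6 h 1 min → rounds to 6 h 0 min

6.00 hours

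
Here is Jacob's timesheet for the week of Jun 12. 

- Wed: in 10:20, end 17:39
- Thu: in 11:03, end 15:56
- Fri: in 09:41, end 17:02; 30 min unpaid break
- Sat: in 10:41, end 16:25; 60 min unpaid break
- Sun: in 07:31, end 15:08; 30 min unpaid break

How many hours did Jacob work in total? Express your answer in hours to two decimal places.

30.90 hours

Wed: 10:20–17:39 = 7 h 19 min
Thu: 11:03–15:56 = 4 h 53 min
Fri: 09:41–17:02 = 7 h 21 min; less 30 min break → 6 h 51 min
Sat: 10:41–16:25 = 5 h 44 min; less 60 min break → 4 h 44 min
Sun: 07:31–15:08 = 7 h 37 min; less 30 min break → 7 h 7 min
Total: 7 h 19 min + 4 h 53 min + 6 h 51 min + 4 h 44 min + 7 h 7 min = 30 h 54 min.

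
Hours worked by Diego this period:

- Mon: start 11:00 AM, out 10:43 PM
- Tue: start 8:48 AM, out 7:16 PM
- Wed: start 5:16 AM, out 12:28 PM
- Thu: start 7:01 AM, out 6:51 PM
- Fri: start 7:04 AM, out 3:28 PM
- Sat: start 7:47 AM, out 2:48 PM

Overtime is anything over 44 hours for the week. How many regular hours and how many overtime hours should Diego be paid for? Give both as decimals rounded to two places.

Regular 44.00 hours, overtime 12.63 hours

Mon: 11:00 AM–10:43 PM = 11 h 43 min
Tue: 8:48 AM–7:16 PM = 10 h 28 min
Wed: 5:16 AM–12:28 PM = 7 h 12 min
Thu: 7:01 AM–6:51 PM = 11 h 50 min
Fri: 7:04 AM–3:28 PM = 8 h 24 min
Sat: 7:47 AM–2:48 PM = 7 h 1 min
Total worked: 56 h 38 min = 56.63 h.
Threshold 44 h → overtime 12 h 38 min, regular 44 h 0 min.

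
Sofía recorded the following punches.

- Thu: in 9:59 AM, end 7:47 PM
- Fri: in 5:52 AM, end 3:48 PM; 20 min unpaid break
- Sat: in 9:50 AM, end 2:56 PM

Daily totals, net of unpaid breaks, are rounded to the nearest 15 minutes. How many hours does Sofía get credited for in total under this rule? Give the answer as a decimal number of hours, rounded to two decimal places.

Thu: 9:59 AM–7:47 PM = 9 h 48 min → rounds to 9 h 45 min
Fri: 5:52 AM–3:48 PM = 9 h 56 min − 20 min = 9 h 36 min → rounds to 9 h 30 min
Sat: 9:50 AM–2:56 PM = 5 h 6 min → rounds to 5 h 0 min
Total credited: 24 h 15 min.

24.25 hours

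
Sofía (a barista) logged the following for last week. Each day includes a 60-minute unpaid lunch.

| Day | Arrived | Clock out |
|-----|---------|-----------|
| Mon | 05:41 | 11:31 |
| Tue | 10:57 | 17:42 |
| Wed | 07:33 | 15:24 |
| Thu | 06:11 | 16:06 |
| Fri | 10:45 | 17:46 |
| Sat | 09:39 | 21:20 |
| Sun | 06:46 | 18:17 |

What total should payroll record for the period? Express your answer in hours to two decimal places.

53.57 hours

Mon: 05:41–11:31 = 5 h 50 min; less 60 min break → 4 h 50 min
Tue: 10:57–17:42 = 6 h 45 min; less 60 min break → 5 h 45 min
Wed: 07:33–15:24 = 7 h 51 min; less 60 min break → 6 h 51 min
Thu: 06:11–16:06 = 9 h 55 min; less 60 min break → 8 h 55 min
Fri: 10:45–17:46 = 7 h 1 min; less 60 min break → 6 h 1 min
Sat: 09:39–21:20 = 11 h 41 min; less 60 min break → 10 h 41 min
Sun: 06:46–18:17 = 11 h 31 min; less 60 min break → 10 h 31 min
Total: 4 h 50 min + 5 h 45 min + 6 h 51 min + 8 h 55 min + 6 h 1 min + 10 h 41 min + 10 h 31 min = 53 h 34 min.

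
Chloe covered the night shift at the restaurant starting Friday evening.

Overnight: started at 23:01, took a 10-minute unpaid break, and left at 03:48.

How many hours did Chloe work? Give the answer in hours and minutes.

Overnight: 23:01 → midnight = 0 h 59 min; midnight → 03:48 = 3 h 48 min; span 4 h 47 min; less 10 min break → 4 h 37 min

4 h 37 min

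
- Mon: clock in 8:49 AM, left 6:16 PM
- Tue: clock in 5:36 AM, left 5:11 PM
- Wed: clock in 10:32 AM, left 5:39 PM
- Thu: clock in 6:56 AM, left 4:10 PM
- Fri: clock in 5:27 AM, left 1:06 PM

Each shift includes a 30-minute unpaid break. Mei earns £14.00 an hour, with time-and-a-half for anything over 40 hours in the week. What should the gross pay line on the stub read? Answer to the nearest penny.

£613.20

Mon: 8:49 AM–6:16 PM = 9 h 27 min; less 30 min break → 8 h 57 min
Tue: 5:36 AM–5:11 PM = 11 h 35 min; less 30 min break → 11 h 5 min
Wed: 10:32 AM–5:39 PM = 7 h 7 min; less 30 min break → 6 h 37 min
Thu: 6:56 AM–4:10 PM = 9 h 14 min; less 30 min break → 8 h 44 min
Fri: 5:27 AM–1:06 PM = 7 h 39 min; less 30 min break → 7 h 9 min
Total worked: 42 h 32 min = 2552 min.
Regular 40 h 0 min = 2400 min at £14.00/h; overtime 2 h 32 min = 152 min at £21.00/h.
Pay = (2400 × £14.00 + 152 × £21.00) ÷ 60 = £613.20.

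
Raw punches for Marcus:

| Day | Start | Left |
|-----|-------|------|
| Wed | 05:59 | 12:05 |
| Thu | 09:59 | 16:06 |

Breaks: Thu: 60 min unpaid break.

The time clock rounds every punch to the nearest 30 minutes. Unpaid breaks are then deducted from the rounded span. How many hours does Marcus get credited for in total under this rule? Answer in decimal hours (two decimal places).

Wed: in 05:59→06:00, out 12:05→12:00; 6 h 0 min
Thu: in 09:59→10:00, out 16:06→16:00; 6 h 0 min − 60 min = 5 h 0 min
Total credited: 11 h 0 min.

11.00 hours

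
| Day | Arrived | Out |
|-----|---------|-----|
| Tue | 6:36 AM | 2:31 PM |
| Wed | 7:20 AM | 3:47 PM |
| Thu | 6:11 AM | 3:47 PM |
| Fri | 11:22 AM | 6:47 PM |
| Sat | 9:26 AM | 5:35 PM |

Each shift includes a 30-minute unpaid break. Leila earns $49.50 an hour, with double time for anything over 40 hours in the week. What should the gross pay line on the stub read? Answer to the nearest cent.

$1932.15

Tue: 6:36 AM–2:31 PM = 7 h 55 min; less 30 min break → 7 h 25 min
Wed: 7:20 AM–3:47 PM = 8 h 27 min; less 30 min break → 7 h 57 min
Thu: 6:11 AM–3:47 PM = 9 h 36 min; less 30 min break → 9 h 6 min
Fri: 11:22 AM–6:47 PM = 7 h 25 min; less 30 min break → 6 h 55 min
Sat: 9:26 AM–5:35 PM = 8 h 9 min; less 30 min break → 7 h 39 min
Total worked: 39 h 2 min = 2342 min.
Regular 39 h 2 min = 2342 min at $49.50/h; overtime 0 h 0 min = 0 min at $99.00/h.
Pay = (2342 × $49.50 + 0 × $99.00) ÷ 60 = $1932.15.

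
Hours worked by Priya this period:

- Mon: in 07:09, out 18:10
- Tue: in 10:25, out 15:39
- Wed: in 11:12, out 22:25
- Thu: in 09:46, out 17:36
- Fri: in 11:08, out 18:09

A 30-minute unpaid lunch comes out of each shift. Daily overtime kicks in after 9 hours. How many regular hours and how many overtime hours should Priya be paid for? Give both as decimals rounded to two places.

Regular 36.58 hours, overtime 3.23 hours

Mon: 07:09–18:10 = 11 h 1 min; less 30 min break → 10 h 31 min
Tue: 10:25–15:39 = 5 h 14 min; less 30 min break → 4 h 44 min
Wed: 11:12–22:25 = 11 h 13 min; less 30 min break → 10 h 43 min
Thu: 09:46–17:36 = 7 h 50 min; less 30 min break → 7 h 20 min
Fri: 11:08–18:09 = 7 h 1 min; less 30 min break → 6 h 31 min
Mon reg 9 h 0 min / OT 1 h 31 min; Tue reg 4 h 44 min / OT 0 h 0 min; Wed reg 9 h 0 min / OT 1 h 43 min; Thu reg 7 h 20 min / OT 0 h 0 min; Fri reg 6 h 31 min / OT 0 h 0 min.
Totals: regular 36 h 35 min, overtime 3 h 14 min.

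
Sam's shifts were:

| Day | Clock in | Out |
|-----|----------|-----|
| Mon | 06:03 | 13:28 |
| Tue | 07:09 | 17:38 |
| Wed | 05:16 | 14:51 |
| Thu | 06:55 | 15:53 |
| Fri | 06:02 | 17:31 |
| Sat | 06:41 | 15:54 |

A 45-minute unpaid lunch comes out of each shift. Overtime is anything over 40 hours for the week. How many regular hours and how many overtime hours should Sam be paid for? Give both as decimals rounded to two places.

Mon: 06:03–13:28 = 7 h 25 min; less 45 min break → 6 h 40 min
Tue: 07:09–17:38 = 10 h 29 min; less 45 min break → 9 h 44 min
Wed: 05:16–14:51 = 9 h 35 min; less 45 min break → 8 h 50 min
Thu: 06:55–15:53 = 8 h 58 min; less 45 min break → 8 h 13 min
Fri: 06:02–17:31 = 11 h 29 min; less 45 min break → 10 h 44 min
Sat: 06:41–15:54 = 9 h 13 min; less 45 min break → 8 h 28 min
Total worked: 52 h 39 min = 52.65 h.
Threshold 40 h → overtime 12 h 39 min, regular 40 h 0 min.

Regular 40.00 hours, overtime 12.65 hours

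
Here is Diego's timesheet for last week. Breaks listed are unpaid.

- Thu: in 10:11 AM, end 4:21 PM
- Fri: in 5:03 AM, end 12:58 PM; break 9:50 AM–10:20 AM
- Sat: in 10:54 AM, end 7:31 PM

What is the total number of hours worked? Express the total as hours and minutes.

Thu: 10:11 AM–4:21 PM = 6 h 10 min
Fri: 5:03 AM–12:58 PM = 7 h 55 min; less 30 min break → 7 h 25 min
Sat: 10:54 AM–7:31 PM = 8 h 37 min
Total: 6 h 10 min + 7 h 25 min + 8 h 37 min = 22 h 12 min.

22 h 12 min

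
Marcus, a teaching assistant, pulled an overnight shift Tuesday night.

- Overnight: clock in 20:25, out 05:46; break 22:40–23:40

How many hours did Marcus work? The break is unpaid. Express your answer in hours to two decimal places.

8.35 hours

Overnight: 20:25 → midnight = 3 h 35 min; midnight → 05:46 = 5 h 46 min; span 9 h 21 min; less 60 min break → 8 h 21 min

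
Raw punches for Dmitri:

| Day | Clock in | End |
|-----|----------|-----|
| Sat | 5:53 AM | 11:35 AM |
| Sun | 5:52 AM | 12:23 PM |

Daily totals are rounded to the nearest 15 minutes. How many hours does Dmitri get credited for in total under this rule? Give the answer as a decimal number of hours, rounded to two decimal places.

12.25 hours

Sat: 5:53 AM–11:35 AM = 5 h 42 min → rounds to 5 h 45 min
Sun: 5:52 AM–12:23 PM = 6 h 31 min → rounds to 6 h 30 min
Total credited: 12 h 15 min.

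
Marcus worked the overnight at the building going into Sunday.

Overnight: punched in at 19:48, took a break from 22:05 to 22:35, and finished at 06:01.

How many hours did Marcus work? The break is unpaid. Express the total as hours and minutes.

Overnight: 19:48 → midnight = 4 h 12 min; midnight → 06:01 = 6 h 1 min; span 10 h 13 min; less 30 min break → 9 h 43 min

9 h 43 min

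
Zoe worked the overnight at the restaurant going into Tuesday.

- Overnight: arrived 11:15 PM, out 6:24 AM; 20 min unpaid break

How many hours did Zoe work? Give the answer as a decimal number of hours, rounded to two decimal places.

Overnight: 11:15 PM → midnight = 0 h 45 min; midnight → 6:24 AM = 6 h 24 min; span 7 h 9 min; less 20 min break → 6 h 49 min

6.82 hours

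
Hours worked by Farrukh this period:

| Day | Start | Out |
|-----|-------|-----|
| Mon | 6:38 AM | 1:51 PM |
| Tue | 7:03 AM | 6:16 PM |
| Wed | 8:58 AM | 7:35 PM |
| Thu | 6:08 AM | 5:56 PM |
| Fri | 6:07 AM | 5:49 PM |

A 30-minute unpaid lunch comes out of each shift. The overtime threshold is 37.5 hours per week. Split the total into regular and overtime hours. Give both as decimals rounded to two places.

Regular 37.50 hours, overtime 12.55 hours

Mon: 6:38 AM–1:51 PM = 7 h 13 min; less 30 min break → 6 h 43 min
Tue: 7:03 AM–6:16 PM = 11 h 13 min; less 30 min break → 10 h 43 min
Wed: 8:58 AM–7:35 PM = 10 h 37 min; less 30 min break → 10 h 7 min
Thu: 6:08 AM–5:56 PM = 11 h 48 min; less 30 min break → 11 h 18 min
Fri: 6:07 AM–5:49 PM = 11 h 42 min; less 30 min break → 11 h 12 min
Total worked: 50 h 3 min = 50.05 h.
Threshold 37.5 h → overtime 12 h 33 min, regular 37 h 30 min.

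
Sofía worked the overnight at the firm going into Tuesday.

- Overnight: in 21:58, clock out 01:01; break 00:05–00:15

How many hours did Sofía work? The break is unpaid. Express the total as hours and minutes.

Overnight: 21:58 → midnight = 2 h 2 min; midnight → 01:01 = 1 h 1 min; span 3 h 3 min; less 10 min break → 2 h 53 min

2 h 53 min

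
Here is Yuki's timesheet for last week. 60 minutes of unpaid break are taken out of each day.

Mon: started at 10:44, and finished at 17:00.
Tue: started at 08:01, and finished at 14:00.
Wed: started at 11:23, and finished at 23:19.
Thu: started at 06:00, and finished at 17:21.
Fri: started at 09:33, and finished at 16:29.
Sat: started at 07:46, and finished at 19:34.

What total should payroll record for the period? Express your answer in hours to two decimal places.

48.27 hours

Mon: 10:44–17:00 = 6 h 16 min; less 60 min break → 5 h 16 min
Tue: 08:01–14:00 = 5 h 59 min; less 60 min break → 4 h 59 min
Wed: 11:23–23:19 = 11 h 56 min; less 60 min break → 10 h 56 min
Thu: 06:00–17:21 = 11 h 21 min; less 60 min break → 10 h 21 min
Fri: 09:33–16:29 = 6 h 56 min; less 60 min break → 5 h 56 min
Sat: 07:46–19:34 = 11 h 48 min; less 60 min break → 10 h 48 min
Total: 5 h 16 min + 4 h 59 min + 10 h 56 min + 10 h 21 min + 5 h 56 min + 10 h 48 min = 48 h 16 min.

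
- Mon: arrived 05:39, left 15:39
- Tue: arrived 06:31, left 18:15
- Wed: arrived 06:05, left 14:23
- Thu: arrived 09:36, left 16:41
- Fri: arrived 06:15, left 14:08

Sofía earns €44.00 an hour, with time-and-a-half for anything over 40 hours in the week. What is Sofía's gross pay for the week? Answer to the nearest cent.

Mon: 05:39–15:39 = 10 h 0 min
Tue: 06:31–18:15 = 11 h 44 min
Wed: 06:05–14:23 = 8 h 18 min
Thu: 09:36–16:41 = 7 h 5 min
Fri: 06:15–14:08 = 7 h 53 min
Total worked: 45 h 0 min = 2700 min.
Regular 40 h 0 min = 2400 min at €44.00/h; overtime 5 h 0 min = 300 min at €66.00/h.
Pay = (2400 × €44.00 + 300 × €66.00) ÷ 60 = €2090.00.

€2090.00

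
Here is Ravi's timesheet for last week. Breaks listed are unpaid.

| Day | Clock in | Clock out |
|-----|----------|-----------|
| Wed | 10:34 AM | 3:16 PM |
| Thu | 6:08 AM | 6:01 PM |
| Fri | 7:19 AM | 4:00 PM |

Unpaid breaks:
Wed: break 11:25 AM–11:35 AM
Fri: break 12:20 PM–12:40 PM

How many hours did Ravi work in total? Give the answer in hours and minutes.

Wed: 10:34 AM–3:16 PM = 4 h 42 min; less 10 min break → 4 h 32 min
Thu: 6:08 AM–6:01 PM = 11 h 53 min
Fri: 7:19 AM–4:00 PM = 8 h 41 min; less 20 min break → 8 h 21 min
Total: 4 h 32 min + 11 h 53 min + 8 h 21 min = 24 h 46 min.

24 h 46 min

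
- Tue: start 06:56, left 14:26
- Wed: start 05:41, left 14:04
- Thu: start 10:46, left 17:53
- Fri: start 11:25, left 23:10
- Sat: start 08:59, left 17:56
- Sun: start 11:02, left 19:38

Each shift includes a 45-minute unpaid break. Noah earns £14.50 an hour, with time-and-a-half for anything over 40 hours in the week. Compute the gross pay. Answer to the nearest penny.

Tue: 06:56–14:26 = 7 h 30 min; less 45 min break → 6 h 45 min
Wed: 05:41–14:04 = 8 h 23 min; less 45 min break → 7 h 38 min
Thu: 10:46–17:53 = 7 h 7 min; less 45 min break → 6 h 22 min
Fri: 11:25–23:10 = 11 h 45 min; less 45 min break → 11 h 0 min
Sat: 08:59–17:56 = 8 h 57 min; less 45 min break → 8 h 12 min
Sun: 11:02–19:38 = 8 h 36 min; less 45 min break → 7 h 51 min
Total worked: 47 h 48 min = 2868 min.
Regular 40 h 0 min = 2400 min at £14.50/h; overtime 7 h 48 min = 468 min at £21.75/h.
Pay = (2400 × £14.50 + 468 × £21.75) ÷ 60 = £749.65.

£749.65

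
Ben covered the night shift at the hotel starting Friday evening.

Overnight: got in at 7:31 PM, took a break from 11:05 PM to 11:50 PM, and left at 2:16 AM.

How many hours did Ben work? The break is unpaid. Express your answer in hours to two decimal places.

6.00 hours

Overnight: 7:31 PM → midnight = 4 h 29 min; midnight → 2:16 AM = 2 h 16 min; span 6 h 45 min; less 45 min break → 6 h 0 min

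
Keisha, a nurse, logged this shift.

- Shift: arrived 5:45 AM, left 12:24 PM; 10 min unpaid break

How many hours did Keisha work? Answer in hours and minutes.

6 h 29 min

Shift: 5:45 AM–12:24 PM = 6 h 39 min; less 10 min break → 6 h 29 min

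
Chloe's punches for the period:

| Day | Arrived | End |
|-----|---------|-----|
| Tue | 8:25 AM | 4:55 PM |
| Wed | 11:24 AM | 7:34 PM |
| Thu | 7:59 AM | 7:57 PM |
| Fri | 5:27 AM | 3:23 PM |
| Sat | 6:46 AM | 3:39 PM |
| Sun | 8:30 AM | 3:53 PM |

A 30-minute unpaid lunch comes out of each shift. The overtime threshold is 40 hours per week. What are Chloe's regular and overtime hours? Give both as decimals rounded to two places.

Regular 40.00 hours, overtime 11.83 hours

Tue: 8:25 AM–4:55 PM = 8 h 30 min; less 30 min break → 8 h 0 min
Wed: 11:24 AM–7:34 PM = 8 h 10 min; less 30 min break → 7 h 40 min
Thu: 7:59 AM–7:57 PM = 11 h 58 min; less 30 min break → 11 h 28 min
Fri: 5:27 AM–3:23 PM = 9 h 56 min; less 30 min break → 9 h 26 min
Sat: 6:46 AM–3:39 PM = 8 h 53 min; less 30 min break → 8 h 23 min
Sun: 8:30 AM–3:53 PM = 7 h 23 min; less 30 min break → 6 h 53 min
Total worked: 51 h 50 min = 51.83 h.
Threshold 40 h → overtime 11 h 50 min, regular 40 h 0 min.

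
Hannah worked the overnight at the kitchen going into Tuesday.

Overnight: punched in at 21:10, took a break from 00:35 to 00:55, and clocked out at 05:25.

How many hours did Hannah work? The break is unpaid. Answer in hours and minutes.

Overnight: 21:10 → midnight = 2 h 50 min; midnight → 05:25 = 5 h 25 min; span 8 h 15 min; less 20 min break → 7 h 55 min

7 h 55 min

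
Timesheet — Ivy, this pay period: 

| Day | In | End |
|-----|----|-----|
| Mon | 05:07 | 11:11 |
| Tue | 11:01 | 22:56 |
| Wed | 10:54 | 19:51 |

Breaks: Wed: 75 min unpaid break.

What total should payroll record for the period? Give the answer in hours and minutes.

25 h 41 min

Mon: 05:07–11:11 = 6 h 4 min
Tue: 11:01–22:56 = 11 h 55 min
Wed: 10:54–19:51 = 8 h 57 min; less 75 min break → 7 h 42 min
Total: 6 h 4 min + 11 h 55 min + 7 h 42 min = 25 h 41 min.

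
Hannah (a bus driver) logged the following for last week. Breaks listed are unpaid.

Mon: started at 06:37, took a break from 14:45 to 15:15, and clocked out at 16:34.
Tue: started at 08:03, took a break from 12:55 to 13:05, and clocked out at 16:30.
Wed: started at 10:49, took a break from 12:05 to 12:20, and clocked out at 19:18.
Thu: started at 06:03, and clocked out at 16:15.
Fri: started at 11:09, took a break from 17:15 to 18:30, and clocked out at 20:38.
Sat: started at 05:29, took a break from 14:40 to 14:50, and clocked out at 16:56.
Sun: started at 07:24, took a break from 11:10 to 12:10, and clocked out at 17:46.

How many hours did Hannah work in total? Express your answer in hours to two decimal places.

Mon: 06:37–16:34 = 9 h 57 min; less 30 min break → 9 h 27 min
Tue: 08:03–16:30 = 8 h 27 min; less 10 min break → 8 h 17 min
Wed: 10:49–19:18 = 8 h 29 min; less 15 min break → 8 h 14 min
Thu: 06:03–16:15 = 10 h 12 min
Fri: 11:09–20:38 = 9 h 29 min; less 75 min break → 8 h 14 min
Sat: 05:29–16:56 = 11 h 27 min; less 10 min break → 11 h 17 min
Sun: 07:24–17:46 = 10 h 22 min; less 60 min break → 9 h 22 min
Total: 9 h 27 min + 8 h 17 min + 8 h 14 min + 10 h 12 min + 8 h 14 min + 11 h 17 min + 9 h 22 min = 65 h 3 min.

65.05 hours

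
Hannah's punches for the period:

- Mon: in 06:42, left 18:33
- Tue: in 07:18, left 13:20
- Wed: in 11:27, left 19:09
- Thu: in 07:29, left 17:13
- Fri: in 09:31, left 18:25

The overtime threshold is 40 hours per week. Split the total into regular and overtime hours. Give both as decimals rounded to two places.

Mon: 06:42–18:33 = 11 h 51 min
Tue: 07:18–13:20 = 6 h 2 min
Wed: 11:27–19:09 = 7 h 42 min
Thu: 07:29–17:13 = 9 h 44 min
Fri: 09:31–18:25 = 8 h 54 min
Total worked: 44 h 13 min = 44.22 h.
Threshold 40 h → overtime 4 h 13 min, regular 40 h 0 min.

Regular 40.00 hours, overtime 4.22 hours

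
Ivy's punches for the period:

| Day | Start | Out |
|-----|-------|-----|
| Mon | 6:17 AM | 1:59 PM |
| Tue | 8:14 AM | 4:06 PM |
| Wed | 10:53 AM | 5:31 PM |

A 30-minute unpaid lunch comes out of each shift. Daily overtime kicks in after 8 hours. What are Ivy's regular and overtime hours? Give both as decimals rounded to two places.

Regular 20.70 hours, overtime 0.00 hours

Mon: 6:17 AM–1:59 PM = 7 h 42 min; less 30 min break → 7 h 12 min
Tue: 8:14 AM–4:06 PM = 7 h 52 min; less 30 min break → 7 h 22 min
Wed: 10:53 AM–5:31 PM = 6 h 38 min; less 30 min break → 6 h 8 min
Mon reg 7 h 12 min / OT 0 h 0 min; Tue reg 7 h 22 min / OT 0 h 0 min; Wed reg 6 h 8 min / OT 0 h 0 min.
Totals: regular 20 h 42 min, overtime 0 h 0 min.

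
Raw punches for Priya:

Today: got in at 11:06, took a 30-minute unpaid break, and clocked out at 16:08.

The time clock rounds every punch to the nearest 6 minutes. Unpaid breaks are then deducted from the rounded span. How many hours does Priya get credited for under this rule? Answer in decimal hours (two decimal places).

Today: in 11:06→11:06, out 16:08→16:06; 5 h 0 min − 30 min = 4 h 30 min

4.50 hours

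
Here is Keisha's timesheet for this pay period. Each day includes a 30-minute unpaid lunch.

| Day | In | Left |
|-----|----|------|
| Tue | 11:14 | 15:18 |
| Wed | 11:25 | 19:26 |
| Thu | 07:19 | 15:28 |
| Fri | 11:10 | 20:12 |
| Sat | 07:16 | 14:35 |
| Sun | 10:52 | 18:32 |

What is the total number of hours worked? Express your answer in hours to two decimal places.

41.25 hours

Tue: 11:14–15:18 = 4 h 4 min; less 30 min break → 3 h 34 min
Wed: 11:25–19:26 = 8 h 1 min; less 30 min break → 7 h 31 min
Thu: 07:19–15:28 = 8 h 9 min; less 30 min break → 7 h 39 min
Fri: 11:10–20:12 = 9 h 2 min; less 30 min break → 8 h 32 min
Sat: 07:16–14:35 = 7 h 19 min; less 30 min break → 6 h 49 min
Sun: 10:52–18:32 = 7 h 40 min; less 30 min break → 7 h 10 min
Total: 3 h 34 min + 7 h 31 min + 7 h 39 min + 8 h 32 min + 6 h 49 min + 7 h 10 min = 41 h 15 min.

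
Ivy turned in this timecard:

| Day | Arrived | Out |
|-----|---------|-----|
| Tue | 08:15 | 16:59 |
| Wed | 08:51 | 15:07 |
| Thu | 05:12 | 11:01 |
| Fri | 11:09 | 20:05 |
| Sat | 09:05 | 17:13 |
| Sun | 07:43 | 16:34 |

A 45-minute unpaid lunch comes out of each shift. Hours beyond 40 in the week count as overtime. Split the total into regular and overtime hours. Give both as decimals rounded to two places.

Tue: 08:15–16:59 = 8 h 44 min; less 45 min break → 7 h 59 min
Wed: 08:51–15:07 = 6 h 16 min; less 45 min break → 5 h 31 min
Thu: 05:12–11:01 = 5 h 49 min; less 45 min break → 5 h 4 min
Fri: 11:09–20:05 = 8 h 56 min; less 45 min break → 8 h 11 min
Sat: 09:05–17:13 = 8 h 8 min; less 45 min break → 7 h 23 min
Sun: 07:43–16:34 = 8 h 51 min; less 45 min break → 8 h 6 min
Total worked: 42 h 14 min = 42.23 h.
Threshold 40 h → overtime 2 h 14 min, regular 40 h 0 min.

Regular 40.00 hours, overtime 2.23 hours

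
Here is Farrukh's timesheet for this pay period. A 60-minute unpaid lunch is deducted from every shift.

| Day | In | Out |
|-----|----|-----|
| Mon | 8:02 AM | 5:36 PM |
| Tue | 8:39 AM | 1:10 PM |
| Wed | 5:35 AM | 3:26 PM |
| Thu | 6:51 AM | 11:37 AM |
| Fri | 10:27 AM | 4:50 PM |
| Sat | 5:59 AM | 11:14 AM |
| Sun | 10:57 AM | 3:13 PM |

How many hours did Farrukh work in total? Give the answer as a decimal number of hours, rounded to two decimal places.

37.60 hours

Mon: 8:02 AM–5:36 PM = 9 h 34 min; less 60 min break → 8 h 34 min
Tue: 8:39 AM–1:10 PM = 4 h 31 min; less 60 min break → 3 h 31 min
Wed: 5:35 AM–3:26 PM = 9 h 51 min; less 60 min break → 8 h 51 min
Thu: 6:51 AM–11:37 AM = 4 h 46 min; less 60 min break → 3 h 46 min
Fri: 10:27 AM–4:50 PM = 6 h 23 min; less 60 min break → 5 h 23 min
Sat: 5:59 AM–11:14 AM = 5 h 15 min; less 60 min break → 4 h 15 min
Sun: 10:57 AM–3:13 PM = 4 h 16 min; less 60 min break → 3 h 16 min
Total: 8 h 34 min + 3 h 31 min + 8 h 51 min + 3 h 46 min + 5 h 23 min + 4 h 15 min + 3 h 16 min = 37 h 36 min.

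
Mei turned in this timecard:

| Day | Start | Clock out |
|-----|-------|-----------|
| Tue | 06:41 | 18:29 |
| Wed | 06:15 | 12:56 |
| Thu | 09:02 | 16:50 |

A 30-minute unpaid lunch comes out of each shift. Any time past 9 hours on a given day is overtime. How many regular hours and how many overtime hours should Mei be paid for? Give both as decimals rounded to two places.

Regular 22.48 hours, overtime 2.30 hours

Tue: 06:41–18:29 = 11 h 48 min; less 30 min break → 11 h 18 min
Wed: 06:15–12:56 = 6 h 41 min; less 30 min break → 6 h 11 min
Thu: 09:02–16:50 = 7 h 48 min; less 30 min break → 7 h 18 min
Tue reg 9 h 0 min / OT 2 h 18 min; Wed reg 6 h 11 min / OT 0 h 0 min; Thu reg 7 h 18 min / OT 0 h 0 min.
Totals: regular 22 h 29 min, overtime 2 h 18 min.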